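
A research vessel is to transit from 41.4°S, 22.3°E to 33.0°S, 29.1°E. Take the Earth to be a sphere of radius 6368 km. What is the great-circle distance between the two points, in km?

cos σ = sin φ₁ sin φ₂ + cos φ₁ cos φ₂ cos Δλ
      = sin(-41.40°)sin(-33.00°) + cos(-41.40°)cos(-33.00°)cos(6.80°) = 0.9848
σ = 9.987° → d = Rσ = 6368·0.17431 = 1110 km

1110 km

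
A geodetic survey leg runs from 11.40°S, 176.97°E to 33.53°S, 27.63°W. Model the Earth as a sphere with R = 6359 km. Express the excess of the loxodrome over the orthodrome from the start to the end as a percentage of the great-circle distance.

Great circle: σ = 2.2573 rad → d_gc = Rσ = 14353.9 km
Rhumb: Δφ = -0.3862, Δλ = +2.7122, Δψ = -0.4215, q = Δφ/Δψ = 0.9164 → d_rh = R√(Δφ²+q²Δλ²) = 15994.2 km
Excess = (15994.2 − 14353.9) / 14353.9 = 1640.3 / 14353.9 = 11.43% ≈ 11.4%

11.4%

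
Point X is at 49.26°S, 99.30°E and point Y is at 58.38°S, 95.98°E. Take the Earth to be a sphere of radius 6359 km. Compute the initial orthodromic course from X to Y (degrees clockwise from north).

190.8°

N = sin Δλ·cos φ₂ = -0.0304;  D = cos φ₁ sin φ₂ − sin φ₁ cos φ₂ cos Δλ = -0.1592
initial course = atan2(N, D) = 190.80°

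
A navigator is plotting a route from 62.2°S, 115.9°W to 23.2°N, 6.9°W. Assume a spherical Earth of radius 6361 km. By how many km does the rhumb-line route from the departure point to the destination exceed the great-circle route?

508 km

Great circle: cos σ = sin φ₁ sin φ₂ + cos φ₁ cos φ₂ cos Δλ,  σ = 2.0806 rad → d_gc = 13234.9 km
Rhumb line: Δψ = +1.8129, q = Δφ/Δψ = 0.8222, d_rh = R√(Δφ²+q²Δλ²) = 13743.3 km
Excess = 13743.3 − 13234.9 = 508.4 ≈ 508 km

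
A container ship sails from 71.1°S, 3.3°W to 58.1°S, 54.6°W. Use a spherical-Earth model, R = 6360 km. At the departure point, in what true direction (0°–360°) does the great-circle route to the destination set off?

275.2°

θ = atan2( sin Δλ·cos φ₂ ,  cos φ₁ sin φ₂ − sin φ₁ cos φ₂ cos Δλ )
  = atan2(-0.4124, +0.0376) = 275.21°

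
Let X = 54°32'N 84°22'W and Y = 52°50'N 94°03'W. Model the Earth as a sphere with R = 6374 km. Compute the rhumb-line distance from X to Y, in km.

Rhumb course C = atan2(Δλ, Δψ) with Δψ = ln[tan(π/4+φ₂/2)/tan(π/4+φ₁/2)] = -0.0501, Δλ = -0.1690 → C = 253.49°
d = R·|Δφ| / |cos C| = 6374·0.02967 / 0.28425 = 665 km

665 km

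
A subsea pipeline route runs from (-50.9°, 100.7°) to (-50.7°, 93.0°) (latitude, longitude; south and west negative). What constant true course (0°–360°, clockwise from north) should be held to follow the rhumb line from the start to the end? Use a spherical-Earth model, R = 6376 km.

272.4°

Meridional parts: M(φ₁)=-1.0354, M(φ₂)=-1.0298 → ΔM = +0.0055;  Δλ = -0.1344 rad
tan C = Δλ / ΔM = -24.3331 → C = 272.35°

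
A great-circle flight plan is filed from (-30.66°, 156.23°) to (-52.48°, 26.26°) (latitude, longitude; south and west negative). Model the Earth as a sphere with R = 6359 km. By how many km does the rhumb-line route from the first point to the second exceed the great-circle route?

Great circle: cos σ = sin φ₁ sin φ₂ + cos φ₁ cos φ₂ cos Δλ,  σ = 1.5028 rad → d_gc = 9556.5 km
Rhumb line: Δψ = -0.5172, q = Δφ/Δψ = 0.7363, d_rh = R√(Δφ²+q²Δλ²) = 10894.2 km
Excess = 10894.2 − 9556.5 = 1337.7 ≈ 1338 km

1338 km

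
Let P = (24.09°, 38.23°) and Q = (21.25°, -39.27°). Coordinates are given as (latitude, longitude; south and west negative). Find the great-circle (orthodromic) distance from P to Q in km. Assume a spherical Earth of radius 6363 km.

7841 km

Haversine: a = sin²(Δφ/2)+cos φ₁ cos φ₂ sin²(Δλ/2) = 0.33395;  σ = 2·atan2(√a,√(1−a))
σ = 70.604° → d = Rσ = 6363·1.23228 = 7841 km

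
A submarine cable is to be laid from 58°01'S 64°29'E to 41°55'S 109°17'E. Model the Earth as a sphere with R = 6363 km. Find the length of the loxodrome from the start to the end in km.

3630 km

Rhumb course C = atan2(Δλ, Δψ) with Δψ = ln[tan(π/4+φ₂/2)/tan(π/4+φ₁/2)] = +0.4425, Δλ = +0.7819 → C = 60.49°
d = R·|Δφ| / |cos C| = 6363·0.28100 / 0.49252 = 3630 km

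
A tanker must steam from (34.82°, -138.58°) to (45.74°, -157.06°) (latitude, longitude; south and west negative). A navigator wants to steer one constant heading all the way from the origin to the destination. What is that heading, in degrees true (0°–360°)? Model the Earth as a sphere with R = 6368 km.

307.9°

Meridional parts: M(φ₁)=+0.6490, M(φ₂)=+0.8998 → ΔM = +0.2508;  Δλ = -0.3225 rad
tan C = Δλ / ΔM = -1.2863 → C = 307.86°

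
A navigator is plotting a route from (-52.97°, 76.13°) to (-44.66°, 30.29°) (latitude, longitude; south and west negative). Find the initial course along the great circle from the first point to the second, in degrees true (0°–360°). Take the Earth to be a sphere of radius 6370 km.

266.9°

θ = atan2( sin Δλ·cos φ₂ ,  cos φ₁ sin φ₂ − sin φ₁ cos φ₂ cos Δλ )
  = atan2(-0.5103, -0.0277) = 266.89°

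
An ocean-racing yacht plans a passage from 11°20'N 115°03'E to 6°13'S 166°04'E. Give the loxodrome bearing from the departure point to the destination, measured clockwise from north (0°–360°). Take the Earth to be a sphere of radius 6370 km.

109.1°

Δψ = ln[tan(π/4+φ₂/2)/tan(π/4+φ₁/2)] = -0.3078
Δλ = +0.8904 rad (taken the short way round)
course = atan2(Δλ, Δψ) = 109.07°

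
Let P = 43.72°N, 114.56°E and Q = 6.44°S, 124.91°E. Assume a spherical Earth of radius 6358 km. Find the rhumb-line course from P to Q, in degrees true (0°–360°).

169.4°

Meridional parts: M(φ₁)=+0.8501, M(φ₂)=-0.1126 → ΔM = -0.9628;  Δλ = +0.1806 rad
tan C = Δλ / ΔM = -0.1876 → C = 169.37°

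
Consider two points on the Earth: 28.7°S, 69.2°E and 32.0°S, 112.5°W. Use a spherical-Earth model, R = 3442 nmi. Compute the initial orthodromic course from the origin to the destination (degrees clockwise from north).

θ = atan2( sin Δλ·cos φ₂ ,  cos φ₁ sin φ₂ − sin φ₁ cos φ₂ cos Δλ )
  = atan2(+0.0252, -0.8719) = 178.35°

178.3°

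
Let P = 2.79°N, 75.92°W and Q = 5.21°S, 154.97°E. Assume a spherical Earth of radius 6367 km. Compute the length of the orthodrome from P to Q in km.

14356 km

Haversine: a = sin²(Δφ/2)+cos φ₁ cos φ₂ sin²(Δλ/2) = 0.81594;  σ = 2·atan2(√a,√(1−a))
σ = 129.189° → d = Rσ = 6367·2.25477 = 14356 km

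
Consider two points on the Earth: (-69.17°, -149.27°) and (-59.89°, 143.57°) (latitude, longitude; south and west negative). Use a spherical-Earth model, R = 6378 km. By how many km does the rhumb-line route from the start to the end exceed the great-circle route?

Great circle: cos σ = sin φ₁ sin φ₂ + cos φ₁ cos φ₂ cos Δλ,  σ = 0.4996 rad → d_gc = 3186.6 km
Rhumb line: Δψ = +0.3808, q = Δφ/Δψ = 0.4254, d_rh = R√(Δφ²+q²Δλ²) = 3343.8 km
Excess = 3343.8 − 3186.6 = 157.2 ≈ 157 km

157 km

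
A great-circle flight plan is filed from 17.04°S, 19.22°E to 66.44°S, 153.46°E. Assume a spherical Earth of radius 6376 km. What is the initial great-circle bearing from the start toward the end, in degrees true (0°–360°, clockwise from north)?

θ = atan2( sin Δλ·cos φ₂ ,  cos φ₁ sin φ₂ − sin φ₁ cos φ₂ cos Δλ )
  = atan2(+0.2864, -0.9581) = 163.36°

163.4°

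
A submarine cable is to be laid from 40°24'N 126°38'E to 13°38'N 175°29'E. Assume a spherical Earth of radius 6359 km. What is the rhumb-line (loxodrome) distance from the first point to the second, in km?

5613 km

Δψ = ln[tan(π/4+φ₂/2)/tan(π/4+φ₁/2)] = -0.5318;  Δφ = -0.4672 rad,  Δλ = +0.8526 rad
q = Δφ/Δψ = 0.8784
d = R·√(Δφ² + q²Δλ²) = 6359·0.88269 = 5613 km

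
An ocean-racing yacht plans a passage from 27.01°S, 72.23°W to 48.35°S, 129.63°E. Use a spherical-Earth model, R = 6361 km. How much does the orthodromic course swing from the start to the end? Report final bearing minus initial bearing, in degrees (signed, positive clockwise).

At departure: θ₁ = atan2(sin Δλ cos φ₂, cos φ₁ sin φ₂ − sin φ₁ cos φ₂ cos Δλ) = 194.66°
At arrival: θ₂ = atan2(sin Δλ cos φ₁, −cos φ₂ sin φ₁ + sin φ₂ cos φ₁ cos Δλ) = 340.17°
Δθ = θ₂ − θ₁ = +145.5°

+145.5°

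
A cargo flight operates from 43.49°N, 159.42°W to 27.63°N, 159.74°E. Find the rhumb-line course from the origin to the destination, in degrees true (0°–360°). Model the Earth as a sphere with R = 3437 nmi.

244.3°

Δψ = ln[tan(π/4+φ₂/2)/tan(π/4+φ₁/2)] = -0.3425
Δλ = -0.7128 rad (taken the short way round)
course = atan2(Δλ, Δψ) = 244.34°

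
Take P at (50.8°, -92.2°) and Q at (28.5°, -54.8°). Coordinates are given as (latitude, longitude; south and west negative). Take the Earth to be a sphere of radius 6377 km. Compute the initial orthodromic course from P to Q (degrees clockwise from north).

θ = atan2( sin Δλ·cos φ₂ ,  cos φ₁ sin φ₂ − sin φ₁ cos φ₂ cos Δλ )
  = atan2(+0.5338, -0.2394) = 114.16°

114.2°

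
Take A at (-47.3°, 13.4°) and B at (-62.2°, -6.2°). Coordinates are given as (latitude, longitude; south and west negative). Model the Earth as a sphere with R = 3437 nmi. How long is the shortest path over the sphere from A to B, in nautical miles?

1113 nmi

Haversine: a = sin²(Δφ/2)+cos φ₁ cos φ₂ sin²(Δλ/2) = 0.02598;  σ = 2·atan2(√a,√(1−a))
σ = 18.549° → d = Rσ = 3437·0.32375 = 1113 nmi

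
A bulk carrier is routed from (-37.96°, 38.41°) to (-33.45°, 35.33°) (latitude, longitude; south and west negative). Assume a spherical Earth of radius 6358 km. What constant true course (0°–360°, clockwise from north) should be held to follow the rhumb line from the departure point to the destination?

Δψ = ln[tan(π/4+φ₂/2)/tan(π/4+φ₁/2)] = +0.0970
Δλ = -0.0538 rad (taken the short way round)
course = atan2(Δλ, Δψ) = 331.00°

331.0°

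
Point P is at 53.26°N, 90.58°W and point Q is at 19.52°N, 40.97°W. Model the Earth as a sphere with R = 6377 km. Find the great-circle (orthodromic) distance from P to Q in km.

cos σ = sin φ₁ sin φ₂ + cos φ₁ cos φ₂ cos Δλ
      = sin(53.26°)sin(19.52°) + cos(53.26°)cos(19.52°)cos(49.61°) = 0.6331
σ = 50.721° → d = Rσ = 6377·0.88524 = 5645 km

5645 km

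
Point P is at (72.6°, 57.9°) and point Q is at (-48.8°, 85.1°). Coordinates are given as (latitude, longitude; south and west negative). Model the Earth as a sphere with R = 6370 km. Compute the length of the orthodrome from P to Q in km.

Haversine: a = sin²(Δφ/2)+cos φ₁ cos φ₂ sin²(Δλ/2) = 0.77140;  σ = 2·atan2(√a,√(1−a))
σ = 122.874° → d = Rσ = 6370·2.14455 = 13661 km

13661 km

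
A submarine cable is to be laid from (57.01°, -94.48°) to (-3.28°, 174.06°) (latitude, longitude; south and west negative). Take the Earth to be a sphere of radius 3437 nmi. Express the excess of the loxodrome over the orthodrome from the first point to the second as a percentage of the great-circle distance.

Great circle: σ = 1.6327 rad → d_gc = Rσ = 5611.5 nmi
Rhumb: Δφ = -1.0523, Δλ = -1.5963, Δψ = -1.2743, q = Δφ/Δψ = 0.8258 → d_rh = R√(Δφ²+q²Δλ²) = 5797.0 nmi
Excess = (5797.0 − 5611.5) / 5611.5 = 185.5 / 5611.5 = 3.31% ≈ 3.3%

3.3%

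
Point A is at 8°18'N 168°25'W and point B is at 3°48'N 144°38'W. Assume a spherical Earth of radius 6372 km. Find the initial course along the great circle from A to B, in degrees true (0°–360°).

θ = atan2( sin Δλ·cos φ₂ ,  cos φ₁ sin φ₂ − sin φ₁ cos φ₂ cos Δλ )
  = atan2(+0.4024, -0.0662) = 99.35°

99.3°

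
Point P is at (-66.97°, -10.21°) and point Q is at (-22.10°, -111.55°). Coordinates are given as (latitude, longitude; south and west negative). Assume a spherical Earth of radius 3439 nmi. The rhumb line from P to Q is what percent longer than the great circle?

Great circle: σ = 1.2922 rad → d_gc = Rσ = 4444.0 nmi
Rhumb: Δφ = +0.7831, Δλ = -1.7687, Δψ = +1.1953, q = Δφ/Δψ = 0.6552 → d_rh = R√(Δφ²+q²Δλ²) = 4809.8 nmi
Excess = (4809.8 − 4444.0) / 4444.0 = 365.8 / 4444.0 = 8.23% ≈ 8.2%

8.2%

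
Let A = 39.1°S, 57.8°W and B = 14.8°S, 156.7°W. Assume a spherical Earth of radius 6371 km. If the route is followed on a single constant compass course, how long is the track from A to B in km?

Rhumb course C = atan2(Δλ, Δψ) with Δψ = ln[tan(π/4+φ₂/2)/tan(π/4+φ₁/2)] = +0.4813, Δλ = -1.7261 → C = 285.58°
d = R·|Δφ| / |cos C| = 6371·0.42412 / 0.26859 = 10060 km

10060 km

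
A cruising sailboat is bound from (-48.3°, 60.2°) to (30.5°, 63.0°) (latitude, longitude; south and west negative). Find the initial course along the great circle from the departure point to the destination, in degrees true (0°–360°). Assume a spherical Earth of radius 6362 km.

2.5°

N = sin Δλ·cos φ₂ = +0.0421;  D = cos φ₁ sin φ₂ − sin φ₁ cos φ₂ cos Δλ = +0.9802
initial course = atan2(N, D) = 2.46°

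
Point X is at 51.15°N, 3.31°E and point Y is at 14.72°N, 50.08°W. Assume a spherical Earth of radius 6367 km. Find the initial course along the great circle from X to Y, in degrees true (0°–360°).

249.5°

N = sin Δλ·cos φ₂ = -0.7764;  D = cos φ₁ sin φ₂ − sin φ₁ cos φ₂ cos Δλ = -0.2898
initial course = atan2(N, D) = 249.53°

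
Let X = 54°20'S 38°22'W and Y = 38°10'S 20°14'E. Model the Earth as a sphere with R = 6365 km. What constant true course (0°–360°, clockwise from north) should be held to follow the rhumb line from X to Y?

68.0°

Meridional parts: M(φ₁)=-1.1341, M(φ₂)=-0.7217 → ΔM = +0.4124;  Δλ = +1.0228 rad
tan C = Δλ / ΔM = +2.4798 → C = 68.04°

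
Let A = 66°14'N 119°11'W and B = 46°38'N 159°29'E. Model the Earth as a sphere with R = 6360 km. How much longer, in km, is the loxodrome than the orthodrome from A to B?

323 km

Great circle: cos σ = sin φ₁ sin φ₂ + cos φ₁ cos φ₂ cos Δλ,  σ = 0.7855 rad → d_gc = 4995.9 km
Rhumb line: Δψ = -0.6363, q = Δφ/Δψ = 0.5376, d_rh = R√(Δφ²+q²Δλ²) = 5318.9 km
Excess = 5318.9 − 4995.9 = 323.0 ≈ 323 km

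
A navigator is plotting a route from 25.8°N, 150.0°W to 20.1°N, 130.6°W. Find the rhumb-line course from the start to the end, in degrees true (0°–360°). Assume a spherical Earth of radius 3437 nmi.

107.7°

Δψ = ln[tan(π/4+φ₂/2)/tan(π/4+φ₁/2)] = -0.1081
Δλ = +0.3386 rad (taken the short way round)
course = atan2(Δλ, Δψ) = 107.71°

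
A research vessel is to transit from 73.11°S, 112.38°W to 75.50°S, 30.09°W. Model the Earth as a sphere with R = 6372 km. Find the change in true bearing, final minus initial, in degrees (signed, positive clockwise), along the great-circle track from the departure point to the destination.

Initial bearing θ₁ = atan2(sin Δλ cos φ₂, cos φ₁ sin φ₂ − sin φ₁ cos φ₂ cos Δλ) = 135.12°
Final bearing θ₂ = (initial bearing from the destination back to the start) + 180° = 54.97°
Δθ = θ₂ − θ₁ = -80.2°

-80.2°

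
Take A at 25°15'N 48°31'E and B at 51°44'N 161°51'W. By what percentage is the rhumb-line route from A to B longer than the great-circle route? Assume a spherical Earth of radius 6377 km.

19.5%

Great circle: σ = 1.7197 rad → d_gc = Rσ = 10966.7 km
Rhumb: Δφ = +0.4622, Δλ = +2.6116, Δψ = +0.6029, q = Δφ/Δψ = 0.7666 → d_rh = R√(Δφ²+q²Δλ²) = 13103.3 km
Excess = (13103.3 − 10966.7) / 10966.7 = 2136.6 / 10966.7 = 19.48% ≈ 19.5%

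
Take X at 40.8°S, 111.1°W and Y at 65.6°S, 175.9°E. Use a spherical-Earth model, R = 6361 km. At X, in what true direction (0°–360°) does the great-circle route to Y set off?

212.9°

θ = atan2( sin Δλ·cos φ₂ ,  cos φ₁ sin φ₂ − sin φ₁ cos φ₂ cos Δλ )
  = atan2(-0.3951, -0.6105) = 212.91°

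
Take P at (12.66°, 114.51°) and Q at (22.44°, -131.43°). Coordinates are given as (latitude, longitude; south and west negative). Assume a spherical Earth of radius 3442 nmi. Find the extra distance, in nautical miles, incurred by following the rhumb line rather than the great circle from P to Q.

152 nmi

Great circle: cos σ = sin φ₁ sin φ₂ + cos φ₁ cos φ₂ cos Δλ,  σ = 1.8588 rad → d_gc = 6397.9 nmi
Rhumb line: Δψ = +0.1793, q = Δφ/Δψ = 0.9521, d_rh = R√(Δφ²+q²Δλ²) = 6550.0 nmi
Excess = 6550.0 − 6397.9 = 152.1 ≈ 152 nmi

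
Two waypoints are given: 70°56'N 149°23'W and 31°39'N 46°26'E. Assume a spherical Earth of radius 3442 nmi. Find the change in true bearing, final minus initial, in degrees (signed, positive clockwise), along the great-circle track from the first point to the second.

Initial bearing θ₁ = atan2(sin Δλ cos φ₂, cos φ₁ sin φ₂ − sin φ₁ cos φ₂ cos Δλ) = 346.21°
Final bearing θ₂ = (initial bearing from the destination back to the start) + 180° = 185.25°
Δθ = θ₂ − θ₁ = -161.0°

-161.0°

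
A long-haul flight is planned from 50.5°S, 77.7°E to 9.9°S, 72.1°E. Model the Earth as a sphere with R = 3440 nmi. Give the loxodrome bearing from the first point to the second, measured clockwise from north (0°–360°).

353.4°

Δψ = ln[tan(π/4+φ₂/2)/tan(π/4+φ₁/2)] = +0.8507
Δλ = -0.0977 rad (taken the short way round)
course = atan2(Δλ, Δψ) = 353.45°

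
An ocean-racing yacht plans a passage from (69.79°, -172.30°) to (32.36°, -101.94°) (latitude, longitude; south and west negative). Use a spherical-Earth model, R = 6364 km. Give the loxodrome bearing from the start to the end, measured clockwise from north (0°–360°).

132.6°

Δψ = ln[tan(π/4+φ₂/2)/tan(π/4+φ₁/2)] = -1.1273
Δλ = +1.2280 rad (taken the short way round)
course = atan2(Δλ, Δψ) = 132.55°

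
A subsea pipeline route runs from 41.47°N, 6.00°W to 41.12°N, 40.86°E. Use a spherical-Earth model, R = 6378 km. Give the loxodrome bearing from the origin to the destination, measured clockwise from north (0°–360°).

90.6°

Meridional parts: M(φ₁)=+0.7968, M(φ₂)=+0.7886 → ΔM = -0.0081;  Δλ = +0.8179 rad
tan C = Δλ / ΔM = -100.5908 → C = 90.57°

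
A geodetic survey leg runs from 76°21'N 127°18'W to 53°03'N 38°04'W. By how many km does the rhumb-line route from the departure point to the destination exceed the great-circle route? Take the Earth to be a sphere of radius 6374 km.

Great circle: cos σ = sin φ₁ sin φ₂ + cos φ₁ cos φ₂ cos Δλ,  σ = 0.6785 rad → d_gc = 4325.0 km
Rhumb line: Δψ = -1.0266, q = Δφ/Δψ = 0.3961, d_rh = R√(Δφ²+q²Δλ²) = 4709.8 km
Excess = 4709.8 − 4325.0 = 384.8 ≈ 385 km

385 km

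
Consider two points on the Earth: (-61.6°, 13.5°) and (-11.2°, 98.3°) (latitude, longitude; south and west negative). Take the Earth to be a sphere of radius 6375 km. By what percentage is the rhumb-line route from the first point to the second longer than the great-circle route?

Great circle: σ = 1.3560 rad → d_gc = Rσ = 8644.5 km
Rhumb: Δφ = +0.8796, Δλ = +1.4800, Δψ = +1.1775, q = Δφ/Δψ = 0.7471 → d_rh = R√(Δφ²+q²Δλ²) = 9007.3 km
Excess = (9007.3 − 8644.5) / 8644.5 = 362.8 / 8644.5 = 4.20% ≈ 4.2%

4.2%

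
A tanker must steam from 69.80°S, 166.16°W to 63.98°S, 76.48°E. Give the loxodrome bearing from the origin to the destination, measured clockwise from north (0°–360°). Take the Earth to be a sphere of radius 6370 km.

Meridional parts: M(φ₁)=-1.7253, M(φ₂)=-1.4651 → ΔM = +0.2601;  Δλ = -2.0483 rad
tan C = Δλ / ΔM = -7.8737 → C = 277.24°

277.2°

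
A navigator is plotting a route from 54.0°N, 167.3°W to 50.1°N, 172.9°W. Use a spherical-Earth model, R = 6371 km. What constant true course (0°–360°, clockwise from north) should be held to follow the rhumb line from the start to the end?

Δψ = ln[tan(π/4+φ₂/2)/tan(π/4+φ₁/2)] = -0.1108
Δλ = -0.0977 rad (taken the short way round)
course = atan2(Δλ, Δψ) = 221.42°

221.4°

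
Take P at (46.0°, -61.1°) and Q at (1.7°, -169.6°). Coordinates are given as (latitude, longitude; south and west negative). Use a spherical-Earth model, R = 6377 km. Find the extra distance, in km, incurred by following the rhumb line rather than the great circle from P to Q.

443 km

Great circle: cos σ = sin φ₁ sin φ₂ + cos φ₁ cos φ₂ cos Δλ,  σ = 1.7711 rad → d_gc = 11294.4 km
Rhumb line: Δψ = -0.8766, q = Δφ/Δψ = 0.8820, d_rh = R√(Δφ²+q²Δλ²) = 11737.2 km
Excess = 11737.2 − 11294.4 = 442.8 ≈ 443 km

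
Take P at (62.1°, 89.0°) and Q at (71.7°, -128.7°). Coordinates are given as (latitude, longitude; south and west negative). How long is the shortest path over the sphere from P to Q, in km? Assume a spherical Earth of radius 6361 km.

4853 km

cos σ = sin φ₁ sin φ₂ + cos φ₁ cos φ₂ cos Δλ
      = sin(62.10°)sin(71.70°) + cos(62.10°)cos(71.70°)cos(142.30°) = 0.7228
σ = 43.712° → d = Rσ = 6361·0.76292 = 4853 km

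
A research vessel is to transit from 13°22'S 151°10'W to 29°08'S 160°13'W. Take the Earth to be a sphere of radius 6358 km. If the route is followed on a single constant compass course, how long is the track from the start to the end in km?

1982 km

Rhumb course C = atan2(Δλ, Δψ) with Δψ = ln[tan(π/4+φ₂/2)/tan(π/4+φ₁/2)] = -0.2965, Δλ = -0.1580 → C = 208.05°
d = R·|Δφ| / |cos C| = 6358·0.27518 / 0.88256 = 1982 km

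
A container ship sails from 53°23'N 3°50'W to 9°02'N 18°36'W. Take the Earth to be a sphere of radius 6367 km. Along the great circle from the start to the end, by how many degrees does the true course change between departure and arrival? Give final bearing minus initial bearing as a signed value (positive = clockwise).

At departure: θ₁ = atan2(sin Δλ cos φ₂, cos φ₁ sin φ₂ − sin φ₁ cos φ₂ cos Δλ) = 200.51°
At arrival: θ₂ = atan2(sin Δλ cos φ₁, −cos φ₂ sin φ₁ + sin φ₂ cos φ₁ cos Δλ) = 192.22°
Δθ = θ₂ − θ₁ = -8.3°

-8.3°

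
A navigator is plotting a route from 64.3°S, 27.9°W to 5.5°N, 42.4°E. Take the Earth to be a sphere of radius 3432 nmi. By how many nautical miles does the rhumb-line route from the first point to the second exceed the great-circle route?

113 nmi

Great circle: cos σ = sin φ₁ sin φ₂ + cos φ₁ cos φ₂ cos Δλ,  σ = 1.5116 rad → d_gc = 5187.9 nmi
Rhumb line: Δψ = +1.5741, q = Δφ/Δψ = 0.7739, d_rh = R√(Δφ²+q²Δλ²) = 5301.2 nmi
Excess = 5301.2 − 5187.9 = 113.3 ≈ 113 nmi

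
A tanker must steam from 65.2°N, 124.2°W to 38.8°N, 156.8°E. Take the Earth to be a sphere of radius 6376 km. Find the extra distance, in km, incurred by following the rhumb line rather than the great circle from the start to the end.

313 km

Great circle: cos σ = sin φ₁ sin φ₂ + cos φ₁ cos φ₂ cos Δλ,  σ = 0.8877 rad → d_gc = 5660.0 km
Rhumb line: Δψ = -0.7789, q = Δφ/Δψ = 0.5915, d_rh = R√(Δφ²+q²Δλ²) = 5972.8 km
Excess = 5972.8 − 5660.0 = 312.8 ≈ 313 km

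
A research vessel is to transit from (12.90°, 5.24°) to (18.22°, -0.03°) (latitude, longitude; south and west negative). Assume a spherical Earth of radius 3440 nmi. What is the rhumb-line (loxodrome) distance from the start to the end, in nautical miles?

Δψ = ln[tan(π/4+φ₂/2)/tan(π/4+φ₁/2)] = +0.0964;  Δφ = +0.0929 rad,  Δλ = -0.0920 rad
q = Δφ/Δψ = 0.9630
d = R·√(Δφ² + q²Δλ²) = 3440·0.12832 = 441 nmi

441 nmi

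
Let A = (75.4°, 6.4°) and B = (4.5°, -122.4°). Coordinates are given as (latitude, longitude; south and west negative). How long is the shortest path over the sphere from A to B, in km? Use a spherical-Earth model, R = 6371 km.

cos σ = sin φ₁ sin φ₂ + cos φ₁ cos φ₂ cos Δλ
      = sin(75.40°)sin(4.50°) + cos(75.40°)cos(4.50°)cos(-128.80°) = -0.0815
σ = 94.677° → d = Rσ = 6371·1.65242 = 10528 km

10528 km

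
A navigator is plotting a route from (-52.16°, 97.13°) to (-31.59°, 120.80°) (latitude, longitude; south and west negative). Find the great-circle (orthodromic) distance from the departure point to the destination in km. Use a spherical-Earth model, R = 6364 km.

2981 km

cos σ = sin φ₁ sin φ₂ + cos φ₁ cos φ₂ cos Δλ
      = sin(-52.16°)sin(-31.59°) + cos(-52.16°)cos(-31.59°)cos(23.67°) = 0.8923
σ = 26.839° → d = Rσ = 6364·0.46842 = 2981 km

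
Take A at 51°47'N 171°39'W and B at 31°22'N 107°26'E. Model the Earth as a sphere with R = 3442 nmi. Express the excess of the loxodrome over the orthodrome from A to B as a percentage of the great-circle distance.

Great circle: σ = 1.0560 rad → d_gc = Rσ = 3634.8 nmi
Rhumb: Δφ = -0.3563, Δλ = -1.4123, Δψ = -0.4830, q = Δφ/Δψ = 0.7378 → d_rh = R√(Δφ²+q²Δλ²) = 3790.3 nmi
Excess = (3790.3 − 3634.8) / 3634.8 = 155.5 / 3634.8 = 4.28% ≈ 4.3%

4.3%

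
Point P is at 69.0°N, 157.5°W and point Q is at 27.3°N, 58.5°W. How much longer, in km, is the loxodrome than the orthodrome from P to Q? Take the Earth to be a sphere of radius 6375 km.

Great circle: cos σ = sin φ₁ sin φ₂ + cos φ₁ cos φ₂ cos Δλ,  σ = 1.1828 rad → d_gc = 7540.1 km
Rhumb line: Δψ = -1.1900, q = Δφ/Δψ = 0.6116, d_rh = R√(Δφ²+q²Δλ²) = 8180.2 km
Excess = 8180.2 − 7540.1 = 640.1 ≈ 640 km

640 km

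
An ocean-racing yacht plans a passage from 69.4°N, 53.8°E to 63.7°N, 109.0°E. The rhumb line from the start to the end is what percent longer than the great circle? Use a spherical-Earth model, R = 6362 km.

Great circle: σ = 0.3814 rad → d_gc = Rσ = 2426.6 km
Rhumb: Δφ = -0.0995, Δλ = +0.9634, Δψ = -0.2512, q = Δφ/Δψ = 0.3960 → d_rh = R√(Δφ²+q²Δλ²) = 2508.6 km
Excess = (2508.6 − 2426.6) / 2426.6 = 82.0 / 2426.6 = 3.38% ≈ 3.4%

3.4%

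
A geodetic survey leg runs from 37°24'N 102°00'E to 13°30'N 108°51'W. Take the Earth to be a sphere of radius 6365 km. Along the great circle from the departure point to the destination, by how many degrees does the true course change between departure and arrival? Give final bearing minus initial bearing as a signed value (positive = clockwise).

At departure: θ₁ = atan2(sin Δλ cos φ₂, cos φ₁ sin φ₂ − sin φ₁ cos φ₂ cos Δλ) = 35.76°
At arrival: θ₂ = atan2(sin Δλ cos φ₁, −cos φ₂ sin φ₁ + sin φ₂ cos φ₁ cos Δλ) = 151.48°
Δθ = θ₂ − θ₁ = +115.7°

+115.7°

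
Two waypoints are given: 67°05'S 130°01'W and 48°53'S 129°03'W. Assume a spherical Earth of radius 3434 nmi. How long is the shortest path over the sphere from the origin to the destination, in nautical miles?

1091 nmi

Haversine: a = sin²(Δφ/2)+cos φ₁ cos φ₂ sin²(Δλ/2) = 0.02503;  σ = 2·atan2(√a,√(1−a))
σ = 18.207° → d = Rσ = 3434·0.31777 = 1091 nmi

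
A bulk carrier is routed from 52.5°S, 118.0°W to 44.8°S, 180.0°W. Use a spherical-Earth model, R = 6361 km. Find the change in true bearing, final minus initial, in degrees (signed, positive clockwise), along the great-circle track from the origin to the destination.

At departure: θ₁ = atan2(sin Δλ cos φ₂, cos φ₁ sin φ₂ − sin φ₁ cos φ₂ cos Δλ) = 255.27°
At arrival: θ₂ = atan2(sin Δλ cos φ₁, −cos φ₂ sin φ₁ + sin φ₂ cos φ₁ cos Δλ) = 303.93°
Δθ = θ₂ − θ₁ = +48.7°

+48.7°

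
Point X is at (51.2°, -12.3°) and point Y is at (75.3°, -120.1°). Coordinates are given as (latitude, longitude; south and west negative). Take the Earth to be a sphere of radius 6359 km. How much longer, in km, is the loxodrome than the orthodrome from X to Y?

Great circle: cos σ = sin φ₁ sin φ₂ + cos φ₁ cos φ₂ cos Δλ,  σ = 0.7881 rad → d_gc = 5011.3 km
Rhumb line: Δψ = +1.0043, q = Δφ/Δψ = 0.4188, d_rh = R√(Δφ²+q²Δλ²) = 5679.9 km
Excess = 5679.9 − 5011.3 = 668.6 ≈ 669 km

669 km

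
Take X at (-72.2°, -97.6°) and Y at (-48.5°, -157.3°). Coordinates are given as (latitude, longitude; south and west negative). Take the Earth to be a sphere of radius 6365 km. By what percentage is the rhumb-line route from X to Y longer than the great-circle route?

Great circle: σ = 0.6175 rad → d_gc = Rσ = 3930.7 km
Rhumb: Δφ = +0.4136, Δλ = -1.0420, Δψ = +0.8835, q = Δφ/Δψ = 0.4682 → d_rh = R√(Δφ²+q²Δλ²) = 4071.0 km
Excess = (4071.0 − 3930.7) / 3930.7 = 140.3 / 3930.7 = 3.57% ≈ 3.6%

3.6%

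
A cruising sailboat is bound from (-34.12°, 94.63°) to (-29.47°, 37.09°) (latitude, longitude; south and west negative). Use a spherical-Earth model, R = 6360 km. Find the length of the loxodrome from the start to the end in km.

Δψ = ln[tan(π/4+φ₂/2)/tan(π/4+φ₁/2)] = +0.0955;  Δφ = +0.0812 rad,  Δλ = -1.0043 rad
q = Δφ/Δψ = 0.8495
d = R·√(Δφ² + q²Δλ²) = 6360·0.85700 = 5451 km

5451 km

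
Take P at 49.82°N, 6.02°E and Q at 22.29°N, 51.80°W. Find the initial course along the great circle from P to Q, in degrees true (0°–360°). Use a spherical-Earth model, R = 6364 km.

θ = atan2( sin Δλ·cos φ₂ ,  cos φ₁ sin φ₂ − sin φ₁ cos φ₂ cos Δλ )
  = atan2(-0.7831, -0.1318) = 260.45°

260.4°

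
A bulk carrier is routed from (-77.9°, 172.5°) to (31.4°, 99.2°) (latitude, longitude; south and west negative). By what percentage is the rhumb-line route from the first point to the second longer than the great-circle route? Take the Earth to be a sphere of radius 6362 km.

2.3%

Great circle: σ = 2.0466 rad → d_gc = Rσ = 13020.2 km
Rhumb: Δφ = +1.9076, Δλ = -1.2793, Δψ = +2.8222, q = Δφ/Δψ = 0.6760 → d_rh = R√(Δφ²+q²Δλ²) = 13325.2 km
Excess = (13325.2 − 13020.2) / 13020.2 = 305.0 / 13020.2 = 2.34% ≈ 2.3%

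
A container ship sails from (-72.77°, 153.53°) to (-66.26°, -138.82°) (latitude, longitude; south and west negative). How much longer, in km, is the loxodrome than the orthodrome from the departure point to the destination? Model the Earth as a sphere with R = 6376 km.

Great circle: cos σ = sin φ₁ sin φ₂ + cos φ₁ cos φ₂ cos Δλ,  σ = 0.4036 rad → d_gc = 2573.4 km
Rhumb line: Δψ = +0.3274, q = Δφ/Δψ = 0.3471, d_rh = R√(Δφ²+q²Δλ²) = 2711.3 km
Excess = 2711.3 − 2573.4 = 137.9 ≈ 138 km

138 km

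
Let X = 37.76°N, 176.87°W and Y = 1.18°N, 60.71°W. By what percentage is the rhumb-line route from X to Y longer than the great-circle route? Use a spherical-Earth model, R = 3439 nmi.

3.3%

Great circle: σ = 1.9133 rad → d_gc = Rσ = 6579.9 nmi
Rhumb: Δφ = -0.6384, Δλ = +2.0274, Δψ = -0.6921, q = Δφ/Δψ = 0.9225 → d_rh = R√(Δφ²+q²Δλ²) = 6796.2 nmi
Excess = (6796.2 − 6579.9) / 6579.9 = 216.3 / 6579.9 = 3.29% ≈ 3.3%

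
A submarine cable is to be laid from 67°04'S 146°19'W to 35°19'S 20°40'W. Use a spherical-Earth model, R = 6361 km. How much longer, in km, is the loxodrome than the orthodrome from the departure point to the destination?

Great circle: cos σ = sin φ₁ sin φ₂ + cos φ₁ cos φ₂ cos Δλ,  σ = 1.2163 rad → d_gc = 7737.1 km
Rhumb line: Δψ = +0.9357, q = Δφ/Δψ = 0.5922, d_rh = R√(Δφ²+q²Δλ²) = 8981.8 km
Excess = 8981.8 − 7737.1 = 1244.7 ≈ 1245 km

1245 km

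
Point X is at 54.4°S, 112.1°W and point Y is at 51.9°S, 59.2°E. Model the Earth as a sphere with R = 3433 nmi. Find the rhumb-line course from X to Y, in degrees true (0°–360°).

Meridional parts: M(φ₁)=-1.1361, M(φ₂)=-1.0633 → ΔM = +0.0728;  Δλ = +2.9897 rad
tan C = Δλ / ΔM = +41.0781 → C = 88.61°

88.6°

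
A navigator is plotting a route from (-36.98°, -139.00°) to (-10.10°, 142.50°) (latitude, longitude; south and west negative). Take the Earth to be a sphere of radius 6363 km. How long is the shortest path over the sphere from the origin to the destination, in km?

8306 km

Haversine: a = sin²(Δφ/2)+cos φ₁ cos φ₂ sin²(Δλ/2) = 0.36886;  σ = 2·atan2(√a,√(1−a))
σ = 74.794° → d = Rσ = 6363·1.30541 = 8306 km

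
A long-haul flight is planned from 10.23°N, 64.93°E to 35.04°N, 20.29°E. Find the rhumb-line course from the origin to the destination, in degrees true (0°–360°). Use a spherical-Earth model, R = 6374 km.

Δψ = ln[tan(π/4+φ₂/2)/tan(π/4+φ₁/2)] = +0.4742
Δλ = -0.7791 rad (taken the short way round)
course = atan2(Δλ, Δψ) = 301.33°

301.3°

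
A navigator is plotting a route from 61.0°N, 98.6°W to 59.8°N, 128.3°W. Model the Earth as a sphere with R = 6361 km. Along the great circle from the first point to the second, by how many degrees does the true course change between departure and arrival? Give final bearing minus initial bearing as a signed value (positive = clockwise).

-26.0°

At departure: θ₁ = atan2(sin Δλ cos φ₂, cos φ₁ sin φ₂ − sin φ₁ cos φ₂ cos Δλ) = 278.41°
At arrival: θ₂ = atan2(sin Δλ cos φ₁, −cos φ₂ sin φ₁ + sin φ₂ cos φ₁ cos Δλ) = 252.45°
Δθ = θ₂ − θ₁ = -26.0°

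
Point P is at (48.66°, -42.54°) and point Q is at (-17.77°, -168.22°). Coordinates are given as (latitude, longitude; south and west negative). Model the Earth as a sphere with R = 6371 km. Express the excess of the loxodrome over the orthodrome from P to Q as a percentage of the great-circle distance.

Great circle: σ = 2.2093 rad → d_gc = Rσ = 14075.6 km
Rhumb: Δφ = -1.1594, Δλ = -2.1935, Δψ = -1.2900, q = Δφ/Δψ = 0.8988 → d_rh = R√(Δφ²+q²Δλ²) = 14571.1 km
Excess = (14571.1 − 14075.6) / 14075.6 = 495.5 / 14075.6 = 3.52% ≈ 3.5%

3.5%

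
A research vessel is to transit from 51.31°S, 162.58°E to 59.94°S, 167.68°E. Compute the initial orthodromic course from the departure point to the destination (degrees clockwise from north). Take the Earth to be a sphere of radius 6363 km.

163.6°

θ = atan2( sin Δλ·cos φ₂ ,  cos φ₁ sin φ₂ − sin φ₁ cos φ₂ cos Δλ )
  = atan2(+0.0445, -0.1516) = 163.63°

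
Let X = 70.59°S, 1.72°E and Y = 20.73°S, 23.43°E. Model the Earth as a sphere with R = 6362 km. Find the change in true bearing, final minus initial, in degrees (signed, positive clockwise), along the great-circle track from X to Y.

Initial bearing θ₁ = atan2(sin Δλ cos φ₂, cos φ₁ sin φ₂ − sin φ₁ cos φ₂ cos Δλ) = 26.24°
Final bearing θ₂ = (initial bearing from the destination back to the start) + 180° = 9.04°
Δθ = θ₂ − θ₁ = -17.2°

-17.2°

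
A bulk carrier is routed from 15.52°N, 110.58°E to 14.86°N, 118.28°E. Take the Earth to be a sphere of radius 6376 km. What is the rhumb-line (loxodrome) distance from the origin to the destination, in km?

830 km

Rhumb course C = atan2(Δλ, Δψ) with Δψ = ln[tan(π/4+φ₂/2)/tan(π/4+φ₁/2)] = -0.0119, Δλ = +0.1344 → C = 95.08°
d = R·|Δφ| / |cos C| = 6376·0.01152 / 0.08847 = 830 km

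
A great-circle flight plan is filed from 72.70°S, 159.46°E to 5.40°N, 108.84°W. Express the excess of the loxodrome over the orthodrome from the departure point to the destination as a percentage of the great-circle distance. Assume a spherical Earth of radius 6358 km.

Great circle: σ = 1.6696 rad → d_gc = Rσ = 10615.3 km
Rhumb: Δφ = +1.3631, Δλ = +1.6005, Δψ = +1.9774, q = Δφ/Δψ = 0.6893 → d_rh = R√(Δφ²+q²Δλ²) = 11149.6 km
Excess = (11149.6 − 10615.3) / 10615.3 = 534.3 / 10615.3 = 5.03% ≈ 5.0%

5.0%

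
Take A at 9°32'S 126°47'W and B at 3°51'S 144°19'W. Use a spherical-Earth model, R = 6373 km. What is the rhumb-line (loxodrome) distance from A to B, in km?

2037 km

Rhumb course C = atan2(Δλ, Δψ) with Δψ = ln[tan(π/4+φ₂/2)/tan(π/4+φ₁/2)] = +0.0999, Δλ = -0.3060 → C = 288.08°
d = R·|Δφ| / |cos C| = 6373·0.09919 / 0.31038 = 2037 km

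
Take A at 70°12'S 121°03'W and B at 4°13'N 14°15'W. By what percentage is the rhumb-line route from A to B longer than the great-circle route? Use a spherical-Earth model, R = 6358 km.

7.0%

Great circle: σ = 1.7384 rad → d_gc = Rσ = 11052.8 km
Rhumb: Δφ = +1.2988, Δλ = +1.8640, Δψ = +1.8193, q = Δφ/Δψ = 0.7139 → d_rh = R√(Δφ²+q²Δλ²) = 11822.7 km
Excess = (11822.7 − 11052.8) / 11052.8 = 769.9 / 11052.8 = 6.97% ≈ 7.0%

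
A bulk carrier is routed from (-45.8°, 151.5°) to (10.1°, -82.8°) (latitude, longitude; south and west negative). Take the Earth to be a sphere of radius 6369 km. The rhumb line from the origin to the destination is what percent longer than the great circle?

4.1%

Great circle: σ = 2.1250 rad → d_gc = Rσ = 13533.9 km
Rhumb: Δφ = +0.9756, Δλ = +2.1939, Δψ = +1.0785, q = Δφ/Δψ = 0.9047 → d_rh = R√(Δφ²+q²Δλ²) = 14085.4 km
Excess = (14085.4 − 13533.9) / 13533.9 = 551.5 / 13533.9 = 4.07% ≈ 4.1%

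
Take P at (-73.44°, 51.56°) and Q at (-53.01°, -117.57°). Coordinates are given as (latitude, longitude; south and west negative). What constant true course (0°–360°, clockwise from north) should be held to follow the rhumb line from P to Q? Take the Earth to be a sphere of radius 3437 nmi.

285.7°

Δψ = ln[tan(π/4+φ₂/2)/tan(π/4+φ₁/2)] = +0.8323
Δλ = -2.9519 rad (taken the short way round)
course = atan2(Δλ, Δψ) = 285.75°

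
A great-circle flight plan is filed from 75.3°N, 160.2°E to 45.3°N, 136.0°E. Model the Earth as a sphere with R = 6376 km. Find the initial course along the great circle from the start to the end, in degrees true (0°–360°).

213.2°

θ = atan2( sin Δλ·cos φ₂ ,  cos φ₁ sin φ₂ − sin φ₁ cos φ₂ cos Δλ )
  = atan2(-0.2883, -0.4402) = 213.22°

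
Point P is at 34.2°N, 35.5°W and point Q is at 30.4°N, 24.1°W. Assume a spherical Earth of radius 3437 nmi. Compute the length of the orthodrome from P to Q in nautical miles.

Haversine: a = sin²(Δφ/2)+cos φ₁ cos φ₂ sin²(Δλ/2) = 0.00814;  σ = 2·atan2(√a,√(1−a))
σ = 10.350° → d = Rσ = 3437·0.18065 = 621 nmi

621 nmi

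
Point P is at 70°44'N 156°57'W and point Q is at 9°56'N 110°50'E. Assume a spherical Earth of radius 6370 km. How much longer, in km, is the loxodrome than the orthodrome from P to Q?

Great circle: cos σ = sin φ₁ sin φ₂ + cos φ₁ cos φ₂ cos Δλ,  σ = 1.4200 rad → d_gc = 9045.1 km
Rhumb line: Δψ = -1.5993, q = Δφ/Δψ = 0.6635, d_rh = R√(Δφ²+q²Δλ²) = 9590.1 km
Excess = 9590.1 − 9045.1 = 545.0 ≈ 545 km

545 km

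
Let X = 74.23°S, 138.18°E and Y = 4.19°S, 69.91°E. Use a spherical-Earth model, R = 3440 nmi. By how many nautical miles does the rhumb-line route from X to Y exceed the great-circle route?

Great circle: cos σ = sin φ₁ sin φ₂ + cos φ₁ cos φ₂ cos Δλ,  σ = 1.3993 rad → d_gc = 4813.6 nmi
Rhumb line: Δψ = +1.9037, q = Δφ/Δψ = 0.6421, d_rh = R√(Δφ²+q²Δλ²) = 4960.9 nmi
Excess = 4960.9 − 4813.6 = 147.3 ≈ 147 nmi

147 nmi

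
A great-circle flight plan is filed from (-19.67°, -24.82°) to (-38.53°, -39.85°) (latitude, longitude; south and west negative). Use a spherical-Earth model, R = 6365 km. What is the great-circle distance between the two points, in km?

cos σ = sin φ₁ sin φ₂ + cos φ₁ cos φ₂ cos Δλ
      = sin(-19.67°)sin(-38.53°) + cos(-19.67°)cos(-38.53°)cos(-15.03°) = 0.9211
σ = 22.911° → d = Rσ = 6365·0.39987 = 2545 km

2545 km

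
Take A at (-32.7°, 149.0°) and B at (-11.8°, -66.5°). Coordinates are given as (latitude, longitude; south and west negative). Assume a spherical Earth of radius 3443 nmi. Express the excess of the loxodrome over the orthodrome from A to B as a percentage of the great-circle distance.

Great circle: σ = 2.1653 rad → d_gc = Rσ = 7455.3 nmi
Rhumb: Δφ = +0.3648, Δλ = +2.5220, Δψ = +0.3971, q = Δφ/Δψ = 0.9187 → d_rh = R√(Δφ²+q²Δλ²) = 8075.2 nmi
Excess = (8075.2 − 7455.3) / 7455.3 = 619.9 / 7455.3 = 8.31% ≈ 8.3%

8.3%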